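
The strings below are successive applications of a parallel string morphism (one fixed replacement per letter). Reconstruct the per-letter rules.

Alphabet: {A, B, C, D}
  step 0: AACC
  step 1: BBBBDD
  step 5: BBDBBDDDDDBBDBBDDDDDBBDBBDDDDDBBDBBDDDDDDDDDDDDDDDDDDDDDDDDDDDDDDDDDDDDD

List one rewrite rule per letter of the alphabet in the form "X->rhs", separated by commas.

  step 0 ⇒ step 1: AACC ⇒ BB·BB·D·D
    A ↦ BB
    C ↦ D
    B ↦ AC  (constrained at step 1)
    D ↦ DD  (constrained at step 1)

A->BB, B->AC, C->D, D->DD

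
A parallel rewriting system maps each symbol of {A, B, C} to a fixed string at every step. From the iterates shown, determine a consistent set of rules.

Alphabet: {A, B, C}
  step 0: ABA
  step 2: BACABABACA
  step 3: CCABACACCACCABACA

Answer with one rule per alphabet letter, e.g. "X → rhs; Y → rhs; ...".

A->CA, B->C, C->BA

  step 2 ⇒ step 3: BACABABACA ⇒ C·CA·BA·CA·C·CA·C·CA·BA·CA
    A ↦ CA
    B ↦ C
    C ↦ BA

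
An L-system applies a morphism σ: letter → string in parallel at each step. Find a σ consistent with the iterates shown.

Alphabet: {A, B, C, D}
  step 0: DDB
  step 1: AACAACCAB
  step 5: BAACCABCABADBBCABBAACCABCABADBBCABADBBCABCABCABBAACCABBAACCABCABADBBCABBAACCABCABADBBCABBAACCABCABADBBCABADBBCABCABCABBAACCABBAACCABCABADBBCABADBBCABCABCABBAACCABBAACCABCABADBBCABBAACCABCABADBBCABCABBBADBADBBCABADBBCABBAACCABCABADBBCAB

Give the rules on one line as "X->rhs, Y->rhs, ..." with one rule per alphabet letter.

A->B, B->CAB, C->ADB, D->AAC

  step 0 ⇒ step 1: DDB ⇒ AAC·AAC·CAB
    B ↦ CAB
    D ↦ AAC
    A ↦ B  (constrained at step 1)
    C ↦ ADB  (constrained at step 1)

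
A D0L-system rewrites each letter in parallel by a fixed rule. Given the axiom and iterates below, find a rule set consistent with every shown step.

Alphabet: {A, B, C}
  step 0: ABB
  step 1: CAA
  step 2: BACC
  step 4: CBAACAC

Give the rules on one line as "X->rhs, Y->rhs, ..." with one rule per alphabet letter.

A->C, B->A, C->BA

  step 1 ⇒ step 2: CAA ⇒ BA·C·C
    A ↦ C
    C ↦ BA
  step 0 ⇒ step 1: ABB ⇒ C·A·A
    B ↦ A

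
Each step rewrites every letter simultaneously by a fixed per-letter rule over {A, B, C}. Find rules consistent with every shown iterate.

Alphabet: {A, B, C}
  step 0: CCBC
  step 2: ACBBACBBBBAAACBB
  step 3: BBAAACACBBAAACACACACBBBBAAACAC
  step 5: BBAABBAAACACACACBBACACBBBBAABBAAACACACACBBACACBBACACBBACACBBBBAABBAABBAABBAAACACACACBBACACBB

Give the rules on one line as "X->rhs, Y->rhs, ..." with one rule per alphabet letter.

  step 2 ⇒ step 3: ACBBACBBBBAAACBB ⇒ B·BAA·AC·AC·B·BAA·AC·AC·AC·AC·B·B·B·BAA·AC·AC
    A ↦ B
    B ↦ AC
    C ↦ BAA

A->B, B->AC, C->BAA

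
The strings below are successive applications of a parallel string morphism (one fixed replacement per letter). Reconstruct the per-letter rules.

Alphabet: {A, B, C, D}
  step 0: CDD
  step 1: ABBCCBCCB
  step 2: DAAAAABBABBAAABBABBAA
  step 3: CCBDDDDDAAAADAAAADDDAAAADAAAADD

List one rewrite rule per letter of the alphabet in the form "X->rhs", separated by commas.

A->D, B->AA, C->ABB, D->CCB

  step 2 ⇒ step 3: DAAAAABBABBAAABBABBAA ⇒ CCB·D·D·D·D·D·AA·AA·D·AA·AA·D·D·D·AA·AA·D·AA·AA·D·D
    A ↦ D
    B ↦ AA
    D ↦ CCB
  step 0 ⇒ step 1: CDD ⇒ ABB·CCB·CCB
    C ↦ ABB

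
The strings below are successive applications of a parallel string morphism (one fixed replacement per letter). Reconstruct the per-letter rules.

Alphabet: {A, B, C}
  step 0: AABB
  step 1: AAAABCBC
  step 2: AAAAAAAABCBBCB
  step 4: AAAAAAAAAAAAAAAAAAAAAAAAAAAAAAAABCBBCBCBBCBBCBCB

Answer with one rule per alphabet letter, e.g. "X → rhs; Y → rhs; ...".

A->AA, B->BC, C->B

  step 1 ⇒ step 2: AAAABCBC ⇒ AA·AA·AA·AA·BC·B·BC·B
    A ↦ AA
    B ↦ BC
    C ↦ B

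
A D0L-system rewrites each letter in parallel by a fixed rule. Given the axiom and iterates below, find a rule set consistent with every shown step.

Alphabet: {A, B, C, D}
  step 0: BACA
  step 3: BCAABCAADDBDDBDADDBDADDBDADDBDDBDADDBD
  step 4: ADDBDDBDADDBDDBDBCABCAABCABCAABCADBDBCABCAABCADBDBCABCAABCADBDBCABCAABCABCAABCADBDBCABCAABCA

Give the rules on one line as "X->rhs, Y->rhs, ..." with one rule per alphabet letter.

A->DBD, B->A, C->D, D->BCA

  step 3 ⇒ step 4: BCAABCAADDBDDBDADDBDADDBDADDBDDBDADDBD ⇒ A·D·DBD·DBD·A·D·DBD·DBD·BCA·BCA·A·BCA·BCA·A·BCA·DBD·BCA·BCA·A·BCA·DBD·BCA·BCA·A·BCA·DBD·BCA·BCA·A·BCA·BCA·A·BCA·DBD·BCA·BCA·A·BCA
    A ↦ DBD
    B ↦ A
    C ↦ D
    D ↦ BCA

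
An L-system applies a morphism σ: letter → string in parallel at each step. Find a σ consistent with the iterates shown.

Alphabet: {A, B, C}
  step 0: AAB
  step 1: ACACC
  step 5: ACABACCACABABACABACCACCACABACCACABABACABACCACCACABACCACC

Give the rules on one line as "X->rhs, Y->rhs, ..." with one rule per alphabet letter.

  step 0 ⇒ step 1: AAB ⇒ AC·AC·C
    A ↦ AC
    B ↦ C
    C ↦ AB  (constrained at step 1)

A->AC, B->C, C->AB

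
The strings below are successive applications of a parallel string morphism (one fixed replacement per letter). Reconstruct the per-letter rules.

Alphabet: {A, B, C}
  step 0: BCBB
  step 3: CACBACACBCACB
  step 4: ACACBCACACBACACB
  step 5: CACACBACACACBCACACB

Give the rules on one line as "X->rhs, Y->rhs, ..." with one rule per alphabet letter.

  step 4 ⇒ step 5: ACACBCACACBACACB ⇒ C·A·C·A·CB·A·C·A·C·A·CB·C·A·C·A·CB
    A ↦ C
    B ↦ CB
    C ↦ A

A->C, B->CB, C->A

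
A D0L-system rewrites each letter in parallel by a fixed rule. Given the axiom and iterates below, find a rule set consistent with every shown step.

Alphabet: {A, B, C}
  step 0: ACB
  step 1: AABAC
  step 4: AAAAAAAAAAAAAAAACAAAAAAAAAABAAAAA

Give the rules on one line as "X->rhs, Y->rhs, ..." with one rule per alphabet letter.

  step 0 ⇒ step 1: ACB ⇒ AA·BA·C
    A ↦ AA
    B ↦ C
    C ↦ BA

A->AA, B->C, C->BA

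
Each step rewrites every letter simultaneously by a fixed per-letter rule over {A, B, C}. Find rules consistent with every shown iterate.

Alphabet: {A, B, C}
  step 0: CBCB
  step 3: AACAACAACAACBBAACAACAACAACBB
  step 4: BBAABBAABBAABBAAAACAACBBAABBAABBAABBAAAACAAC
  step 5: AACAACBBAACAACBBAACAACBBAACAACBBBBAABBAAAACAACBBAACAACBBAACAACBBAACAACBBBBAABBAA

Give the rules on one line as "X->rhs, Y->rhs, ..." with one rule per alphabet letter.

  step 4 ⇒ step 5: BBAABBAABBAABBAAAACAACBBAABBAABBAABBAAAACAAC ⇒ AAC·AAC·B·B·AAC·AAC·B·B·AAC·AAC·B·B·AAC·AAC·B·B·B·B·AA·B·B·AA·AAC·AAC·B·B·AAC·AAC·B·B·AAC·AAC·B·B·AAC·AAC·B·B·B·B·AA·B·B·AA
    A ↦ B
    B ↦ AAC
    C ↦ AA

A->B, B->AAC, C->AA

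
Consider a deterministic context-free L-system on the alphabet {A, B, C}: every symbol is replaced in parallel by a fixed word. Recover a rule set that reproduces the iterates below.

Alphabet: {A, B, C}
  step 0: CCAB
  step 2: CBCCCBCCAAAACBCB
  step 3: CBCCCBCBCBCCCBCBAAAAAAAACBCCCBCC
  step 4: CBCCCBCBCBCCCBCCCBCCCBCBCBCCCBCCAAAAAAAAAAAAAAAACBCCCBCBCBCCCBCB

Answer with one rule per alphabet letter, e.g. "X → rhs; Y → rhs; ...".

  step 3 ⇒ step 4: CBCCCBCBCBCCCBCBAAAAAAAACBCCCBCC ⇒ CB·CC·CB·CB·CB·CC·CB·CC·CB·CC·CB·CB·CB·CC·CB·CC·AA·AA·AA·AA·AA·AA·AA·AA·CB·CC·CB·CB·CB·CC·CB·CB
    A ↦ AA
    B ↦ CC
    C ↦ CB

A->AA, B->CC, C->CB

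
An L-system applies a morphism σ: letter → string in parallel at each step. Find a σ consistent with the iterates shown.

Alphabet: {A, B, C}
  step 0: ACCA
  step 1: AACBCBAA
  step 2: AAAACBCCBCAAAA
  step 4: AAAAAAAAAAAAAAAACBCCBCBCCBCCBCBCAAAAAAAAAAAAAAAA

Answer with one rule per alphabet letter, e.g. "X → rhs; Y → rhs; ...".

A->AA, B->C, C->CB

  step 1 ⇒ step 2: AACBCBAA ⇒ AA·AA·CB·C·CB·C·AA·AA
    A ↦ AA
    B ↦ C
    C ↦ CB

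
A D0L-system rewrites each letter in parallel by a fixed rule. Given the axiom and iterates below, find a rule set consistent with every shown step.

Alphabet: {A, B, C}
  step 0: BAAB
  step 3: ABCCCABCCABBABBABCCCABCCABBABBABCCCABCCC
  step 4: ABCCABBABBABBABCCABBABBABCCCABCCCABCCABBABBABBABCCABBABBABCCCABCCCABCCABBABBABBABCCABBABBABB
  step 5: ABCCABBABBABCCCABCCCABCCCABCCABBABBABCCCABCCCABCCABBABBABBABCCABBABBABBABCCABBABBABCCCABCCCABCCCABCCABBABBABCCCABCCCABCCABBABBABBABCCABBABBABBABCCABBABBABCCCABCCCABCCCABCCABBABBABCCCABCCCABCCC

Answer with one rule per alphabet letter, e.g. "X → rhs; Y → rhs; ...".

A->ABC, B->C, C->ABB

  step 4 ⇒ step 5: ABCCABBABBABBABCCABBABBABCCCABCCCABCCABBABBABBABCCABBABBABCCCABCCCABCCABBABBABBABCCABBABBABB ⇒ ABC·C·ABB·ABB·ABC·C·C·ABC·C·C·ABC·C·C·ABC·C·ABB·ABB·ABC·C·C·ABC·C·C·ABC·C·ABB·ABB·ABB·ABC·C·ABB·ABB·ABB·ABC·C·ABB·ABB·ABC·C·C·ABC·C·C·ABC·C·C·ABC·C·ABB·ABB·ABC·C·C·ABC·C·C·ABC·C·ABB·ABB·ABB·ABC·C·ABB·ABB·ABB·ABC·C·ABB·ABB·ABC·C·C·ABC·C·C·ABC·C·C·ABC·C·ABB·ABB·ABC·C·C·ABC·C·C·ABC·C·C
    A ↦ ABC
    B ↦ C
    C ↦ ABB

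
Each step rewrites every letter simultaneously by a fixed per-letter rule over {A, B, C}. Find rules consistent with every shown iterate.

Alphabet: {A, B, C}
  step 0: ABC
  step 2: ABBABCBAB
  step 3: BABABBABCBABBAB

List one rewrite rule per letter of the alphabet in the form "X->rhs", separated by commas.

A->B, B->AB, C->CB

  step 2 ⇒ step 3: ABBABCBAB ⇒ B·AB·AB·B·AB·CB·AB·B·AB
    A ↦ B
    B ↦ AB
    C ↦ CB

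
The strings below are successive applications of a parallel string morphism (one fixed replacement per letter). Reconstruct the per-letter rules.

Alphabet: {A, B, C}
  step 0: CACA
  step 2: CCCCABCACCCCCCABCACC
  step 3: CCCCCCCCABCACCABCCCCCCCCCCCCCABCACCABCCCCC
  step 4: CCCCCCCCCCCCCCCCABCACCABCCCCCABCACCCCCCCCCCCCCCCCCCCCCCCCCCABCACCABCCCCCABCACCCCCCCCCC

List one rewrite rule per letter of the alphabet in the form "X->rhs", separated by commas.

  step 3 ⇒ step 4: CCCCCCCCABCACCABCCCCCCCCCCCCCABCACCABCCCCC ⇒ CC·CC·CC·CC·CC·CC·CC·CC·ABC·A·CC·ABC·CC·CC·ABC·A·CC·CC·CC·CC·CC·CC·CC·CC·CC·CC·CC·CC·CC·ABC·A·CC·ABC·CC·CC·ABC·A·CC·CC·CC·CC·CC
    A ↦ ABC
    B ↦ A
    C ↦ CC

A->ABC, B->A, C->CC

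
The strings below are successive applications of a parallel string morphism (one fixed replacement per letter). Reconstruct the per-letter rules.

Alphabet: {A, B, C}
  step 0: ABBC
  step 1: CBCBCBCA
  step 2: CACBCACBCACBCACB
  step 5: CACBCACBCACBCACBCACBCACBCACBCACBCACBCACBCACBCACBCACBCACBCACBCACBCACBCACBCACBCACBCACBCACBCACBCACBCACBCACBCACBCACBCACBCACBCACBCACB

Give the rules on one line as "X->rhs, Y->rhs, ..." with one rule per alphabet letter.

A->CB, B->CB, C->CA

  step 1 ⇒ step 2: CBCBCBCA ⇒ CA·CB·CA·CB·CA·CB·CA·CB
    A ↦ CB
    B ↦ CB
    C ↦ CA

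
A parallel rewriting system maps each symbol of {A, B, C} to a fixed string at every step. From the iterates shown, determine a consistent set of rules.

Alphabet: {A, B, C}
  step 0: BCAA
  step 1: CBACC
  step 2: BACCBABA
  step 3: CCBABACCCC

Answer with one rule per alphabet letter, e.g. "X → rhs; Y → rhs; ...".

A->C, B->C, C->BA

  step 2 ⇒ step 3: BACCBABA ⇒ C·C·BA·BA·C·C·C·C
    A ↦ C
    B ↦ C
    C ↦ BA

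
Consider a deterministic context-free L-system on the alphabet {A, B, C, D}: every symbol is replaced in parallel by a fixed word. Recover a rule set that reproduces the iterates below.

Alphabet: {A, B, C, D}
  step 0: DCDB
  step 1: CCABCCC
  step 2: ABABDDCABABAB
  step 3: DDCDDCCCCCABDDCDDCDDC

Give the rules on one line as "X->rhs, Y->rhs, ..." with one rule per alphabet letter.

  step 2 ⇒ step 3: ABABDDCABABAB ⇒ DD·C·DD·C·CC·CC·AB·DD·C·DD·C·DD·C
    A ↦ DD
    B ↦ C
    C ↦ AB
    D ↦ CC

A->DD, B->C, C->AB, D->CC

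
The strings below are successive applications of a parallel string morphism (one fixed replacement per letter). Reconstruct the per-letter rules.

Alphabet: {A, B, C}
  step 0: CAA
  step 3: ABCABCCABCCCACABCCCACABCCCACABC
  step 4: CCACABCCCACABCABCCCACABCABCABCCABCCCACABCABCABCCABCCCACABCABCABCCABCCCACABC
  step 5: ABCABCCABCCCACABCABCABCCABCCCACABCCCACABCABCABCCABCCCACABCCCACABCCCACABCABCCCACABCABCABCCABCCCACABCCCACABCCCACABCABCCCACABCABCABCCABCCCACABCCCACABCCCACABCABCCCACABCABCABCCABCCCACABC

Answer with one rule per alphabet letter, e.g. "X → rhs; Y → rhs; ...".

A->C, B->CAC, C->ABC

  step 4 ⇒ step 5: CCACABCCCACABCABCCCACABCABCABCCABCCCACABCABCABCCABCCCACABCABCABCCABCCCACABC ⇒ ABC·ABC·C·ABC·C·CAC·ABC·ABC·ABC·C·ABC·C·CAC·ABC·C·CAC·ABC·ABC·ABC·C·ABC·C·CAC·ABC·C·CAC·ABC·C·CAC·ABC·ABC·C·CAC·ABC·ABC·ABC·C·ABC·C·CAC·ABC·C·CAC·ABC·C·CAC·ABC·ABC·C·CAC·ABC·ABC·ABC·C·ABC·C·CAC·ABC·C·CAC·ABC·C·CAC·ABC·ABC·C·CAC·ABC·ABC·ABC·C·ABC·C·CAC·ABC
    A ↦ C
    B ↦ CAC
    C ↦ ABC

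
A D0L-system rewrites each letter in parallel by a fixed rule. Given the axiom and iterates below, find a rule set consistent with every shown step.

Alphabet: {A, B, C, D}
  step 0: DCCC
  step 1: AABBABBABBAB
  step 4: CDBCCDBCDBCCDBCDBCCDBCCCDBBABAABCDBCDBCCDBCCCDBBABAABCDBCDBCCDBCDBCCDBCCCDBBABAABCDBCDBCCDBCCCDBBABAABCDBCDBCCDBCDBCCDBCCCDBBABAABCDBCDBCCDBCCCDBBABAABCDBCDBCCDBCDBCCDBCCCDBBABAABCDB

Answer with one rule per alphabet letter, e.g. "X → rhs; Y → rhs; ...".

A->C, B->CDB, C->BAB, D->AAB

  step 0 ⇒ step 1: DCCC ⇒ AAB·BAB·BAB·BAB
    C ↦ BAB
    D ↦ AAB
    A ↦ C  (constrained at step 1)
    B ↦ CDB  (constrained at step 1)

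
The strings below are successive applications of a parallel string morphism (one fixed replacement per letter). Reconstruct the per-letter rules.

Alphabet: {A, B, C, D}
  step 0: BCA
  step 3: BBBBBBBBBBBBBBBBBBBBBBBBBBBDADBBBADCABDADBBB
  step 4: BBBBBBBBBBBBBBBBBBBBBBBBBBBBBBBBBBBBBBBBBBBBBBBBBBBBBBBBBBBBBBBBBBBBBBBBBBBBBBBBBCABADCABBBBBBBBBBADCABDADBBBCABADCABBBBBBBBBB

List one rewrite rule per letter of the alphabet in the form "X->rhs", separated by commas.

  step 3 ⇒ step 4: BBBBBBBBBBBBBBBBBBBBBBBBBBBDADBBBADCABDADBBB ⇒ BBB·BBB·BBB·BBB·BBB·BBB·BBB·BBB·BBB·BBB·BBB·BBB·BBB·BBB·BBB·BBB·BBB·BBB·BBB·BBB·BBB·BBB·BBB·BBB·BBB·BBB·BBB·CAB·AD·CAB·BBB·BBB·BBB·AD·CAB·D·AD·BBB·CAB·AD·CAB·BBB·BBB·BBB
    A ↦ AD
    B ↦ BBB
    C ↦ D
    D ↦ CAB

A->AD, B->BBB, C->D, D->CAB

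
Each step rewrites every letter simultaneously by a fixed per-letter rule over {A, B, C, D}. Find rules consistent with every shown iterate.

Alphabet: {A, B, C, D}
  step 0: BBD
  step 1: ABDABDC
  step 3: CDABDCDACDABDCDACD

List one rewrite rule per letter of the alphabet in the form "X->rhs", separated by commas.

A->D, B->ABD, C->DA, D->C

  step 0 ⇒ step 1: BBD ⇒ ABD·ABD·C
    B ↦ ABD
    D ↦ C
    A ↦ D  (constrained at step 1)
    C ↦ DA  (constrained at step 1)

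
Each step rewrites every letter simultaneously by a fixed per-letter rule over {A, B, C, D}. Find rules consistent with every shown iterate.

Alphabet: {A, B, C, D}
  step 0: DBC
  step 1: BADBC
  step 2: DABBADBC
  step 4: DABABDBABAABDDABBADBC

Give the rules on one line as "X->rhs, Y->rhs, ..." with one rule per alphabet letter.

A->AB, B->D, C->BC, D->BA

  step 1 ⇒ step 2: BADBC ⇒ D·AB·BA·D·BC
    A ↦ AB
    B ↦ D
    C ↦ BC
    D ↦ BA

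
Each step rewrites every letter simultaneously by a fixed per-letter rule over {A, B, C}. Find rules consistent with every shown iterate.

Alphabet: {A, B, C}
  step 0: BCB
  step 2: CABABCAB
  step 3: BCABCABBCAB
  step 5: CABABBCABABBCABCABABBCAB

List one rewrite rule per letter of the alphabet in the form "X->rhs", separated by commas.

A->C, B->AB, C->B

  step 2 ⇒ step 3: CABABCAB ⇒ B·C·AB·C·AB·B·C·AB
    A ↦ C
    B ↦ AB
    C ↦ B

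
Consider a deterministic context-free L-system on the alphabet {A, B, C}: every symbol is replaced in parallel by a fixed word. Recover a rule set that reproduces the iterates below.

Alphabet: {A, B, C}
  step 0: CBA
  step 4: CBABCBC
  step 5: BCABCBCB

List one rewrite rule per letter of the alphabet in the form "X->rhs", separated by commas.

A->AB, B->C, C->B

  step 4 ⇒ step 5: CBABCBC ⇒ B·C·AB·C·B·C·B
    A ↦ AB
    B ↦ C
    C ↦ B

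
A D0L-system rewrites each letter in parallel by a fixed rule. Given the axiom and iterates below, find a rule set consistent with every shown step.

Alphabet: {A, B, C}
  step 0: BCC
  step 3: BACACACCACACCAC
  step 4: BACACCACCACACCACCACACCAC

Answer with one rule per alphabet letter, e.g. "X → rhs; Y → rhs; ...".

  step 3 ⇒ step 4: BACACACCACACCAC ⇒ BA·C·AC·C·AC·C·AC·AC·C·AC·C·AC·AC·C·AC
    A ↦ C
    B ↦ BA
    C ↦ AC

A->C, B->BA, C->AC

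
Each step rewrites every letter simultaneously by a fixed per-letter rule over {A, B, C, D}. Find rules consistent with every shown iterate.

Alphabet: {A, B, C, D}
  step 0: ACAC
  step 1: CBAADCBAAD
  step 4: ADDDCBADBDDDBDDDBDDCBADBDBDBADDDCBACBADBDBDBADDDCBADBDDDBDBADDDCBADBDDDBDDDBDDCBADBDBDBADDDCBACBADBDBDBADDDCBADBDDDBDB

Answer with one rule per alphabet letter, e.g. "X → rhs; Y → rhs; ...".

A->CBA, B->DD, C->AD, D->DB

  step 0 ⇒ step 1: ACAC ⇒ CBA·AD·CBA·AD
    A ↦ CBA
    C ↦ AD
    B ↦ DD  (constrained at step 1)
    D ↦ DB  (constrained at step 1)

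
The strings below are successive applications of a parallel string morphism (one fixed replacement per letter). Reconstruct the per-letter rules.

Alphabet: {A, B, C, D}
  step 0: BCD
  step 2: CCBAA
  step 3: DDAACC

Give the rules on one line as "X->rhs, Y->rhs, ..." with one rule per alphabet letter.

  step 2 ⇒ step 3: CCBAA ⇒ D·D·AA·C·C
    A ↦ C
    B ↦ AA
    C ↦ D
    D ↦ B  (constrained at step 0)

A->C, B->AA, C->D, D->B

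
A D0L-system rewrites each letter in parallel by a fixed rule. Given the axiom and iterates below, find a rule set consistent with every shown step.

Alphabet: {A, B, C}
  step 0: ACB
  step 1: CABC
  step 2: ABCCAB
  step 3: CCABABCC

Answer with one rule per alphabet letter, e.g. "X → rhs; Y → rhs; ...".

  step 2 ⇒ step 3: ABCCAB ⇒ C·C·AB·AB·C·C
    A ↦ C
    B ↦ C
    C ↦ AB

A->C, B->C, C->AB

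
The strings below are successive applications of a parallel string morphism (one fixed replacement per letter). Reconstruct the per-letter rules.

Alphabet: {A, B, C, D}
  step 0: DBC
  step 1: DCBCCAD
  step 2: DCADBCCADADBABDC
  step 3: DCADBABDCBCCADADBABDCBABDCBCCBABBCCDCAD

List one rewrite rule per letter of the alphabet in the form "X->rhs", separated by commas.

A->BAB, B->BCC, C->AD, D->DC

  step 2 ⇒ step 3: DCADBCCADADBABDC ⇒ DC·AD·BAB·DC·BCC·AD·AD·BAB·DC·BAB·DC·BCC·BAB·BCC·DC·AD
    A ↦ BAB
    B ↦ BCC
    C ↦ AD
    D ↦ DC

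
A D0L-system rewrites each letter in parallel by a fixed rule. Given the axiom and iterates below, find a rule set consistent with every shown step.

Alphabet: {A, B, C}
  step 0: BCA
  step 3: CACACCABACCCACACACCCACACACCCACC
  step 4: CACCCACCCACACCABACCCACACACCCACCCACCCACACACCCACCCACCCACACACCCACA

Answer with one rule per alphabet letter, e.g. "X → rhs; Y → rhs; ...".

A->CC, B->ABA, C->CA

  step 3 ⇒ step 4: CACACCABACCCACACACCCACACACCCACC ⇒ CA·CC·CA·CC·CA·CA·CC·ABA·CC·CA·CA·CA·CC·CA·CC·CA·CC·CA·CA·CA·CC·CA·CC·CA·CC·CA·CA·CA·CC·CA·CA
    A ↦ CC
    B ↦ ABA
    C ↦ CA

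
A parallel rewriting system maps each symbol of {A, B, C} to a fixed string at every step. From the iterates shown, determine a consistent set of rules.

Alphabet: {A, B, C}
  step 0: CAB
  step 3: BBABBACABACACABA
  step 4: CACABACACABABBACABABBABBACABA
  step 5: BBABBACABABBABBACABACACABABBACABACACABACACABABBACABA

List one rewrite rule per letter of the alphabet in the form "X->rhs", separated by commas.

  step 4 ⇒ step 5: CACABACACABABBACABABBABBACABA ⇒ B·BA·B·BA·CA·BA·B·BA·B·BA·CA·BA·CA·CA·BA·B·BA·CA·BA·CA·CA·BA·CA·CA·BA·B·BA·CA·BA
    A ↦ BA
    B ↦ CA
    C ↦ B

A->BA, B->CA, C->B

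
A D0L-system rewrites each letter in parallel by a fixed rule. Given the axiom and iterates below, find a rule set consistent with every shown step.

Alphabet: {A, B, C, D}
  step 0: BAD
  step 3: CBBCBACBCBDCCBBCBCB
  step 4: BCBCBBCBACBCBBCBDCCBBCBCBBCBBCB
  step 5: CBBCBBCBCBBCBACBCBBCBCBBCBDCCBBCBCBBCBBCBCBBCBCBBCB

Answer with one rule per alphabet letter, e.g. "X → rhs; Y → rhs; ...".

  step 4 ⇒ step 5: BCBCBBCBACBCBBCBDCCBBCBCBBCBBCB ⇒ CB·B·CB·B·CB·CB·B·CB·AC·B·CB·B·CB·CB·B·CB·DCC·B·B·CB·CB·B·CB·B·CB·CB·B·CB·CB·B·CB
    A ↦ AC
    B ↦ CB
    C ↦ B
    D ↦ DCC

A->AC, B->CB, C->B, D->DCC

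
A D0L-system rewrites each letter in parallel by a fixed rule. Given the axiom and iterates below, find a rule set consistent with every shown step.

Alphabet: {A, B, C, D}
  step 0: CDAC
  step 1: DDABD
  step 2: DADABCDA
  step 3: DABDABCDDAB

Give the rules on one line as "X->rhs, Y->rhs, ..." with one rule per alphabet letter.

A->B, B->C, C->D, D->DA

  step 2 ⇒ step 3: DADABCDA ⇒ DA·B·DA·B·C·D·DA·B
    A ↦ B
    B ↦ C
    C ↦ D
    D ↦ DA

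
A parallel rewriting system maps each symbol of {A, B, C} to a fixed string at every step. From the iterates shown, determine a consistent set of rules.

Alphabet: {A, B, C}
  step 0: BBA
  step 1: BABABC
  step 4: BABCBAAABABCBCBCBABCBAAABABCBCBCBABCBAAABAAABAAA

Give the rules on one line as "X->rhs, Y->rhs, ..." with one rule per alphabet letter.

  step 0 ⇒ step 1: BBA ⇒ BA·BA·BC
    A ↦ BC
    B ↦ BA
    C ↦ AA  (constrained at step 1)

A->BC, B->BA, C->AA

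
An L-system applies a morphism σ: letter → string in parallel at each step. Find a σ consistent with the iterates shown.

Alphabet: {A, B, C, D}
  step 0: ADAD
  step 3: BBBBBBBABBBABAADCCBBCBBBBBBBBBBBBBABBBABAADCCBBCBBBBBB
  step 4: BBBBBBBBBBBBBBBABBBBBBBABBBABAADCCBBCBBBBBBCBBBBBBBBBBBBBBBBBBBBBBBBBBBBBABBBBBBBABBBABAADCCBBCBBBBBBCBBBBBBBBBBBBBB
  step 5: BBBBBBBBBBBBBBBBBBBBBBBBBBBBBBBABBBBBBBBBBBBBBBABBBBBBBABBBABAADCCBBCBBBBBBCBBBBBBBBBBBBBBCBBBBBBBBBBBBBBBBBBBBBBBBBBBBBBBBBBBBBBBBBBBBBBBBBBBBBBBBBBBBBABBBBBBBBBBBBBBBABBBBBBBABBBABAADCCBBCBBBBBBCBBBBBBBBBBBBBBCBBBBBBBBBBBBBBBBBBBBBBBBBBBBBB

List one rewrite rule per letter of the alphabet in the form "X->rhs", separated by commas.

A->BA, B->BB, C->CBB, D->ADC

  step 4 ⇒ step 5: BBBBBBBBBBBBBBBABBBBBBBABBBABAADCCBBCBBBBBBCBBBBBBBBBBBBBBBBBBBBBBBBBBBBBABBBBBBBABBBABAADCCBBCBBBBBBCBBBBBBBBBBBBBB ⇒ BB·BB·BB·BB·BB·BB·BB·BB·BB·BB·BB·BB·BB·BB·BB·BA·BB·BB·BB·BB·BB·BB·BB·BA·BB·BB·BB·BA·BB·BA·BA·ADC·CBB·CBB·BB·BB·CBB·BB·BB·BB·BB·BB·BB·CBB·BB·BB·BB·BB·BB·BB·BB·BB·BB·BB·BB·BB·BB·BB·BB·BB·BB·BB·BB·BB·BB·BB·BB·BB·BB·BB·BB·BB·BB·BA·BB·BB·BB·BB·BB·BB·BB·BA·BB·BB·BB·BA·BB·BA·BA·ADC·CBB·CBB·BB·BB·CBB·BB·BB·BB·BB·BB·BB·CBB·BB·BB·BB·BB·BB·BB·BB·BB·BB·BB·BB·BB·BB·BB
    A ↦ BA
    B ↦ BB
    C ↦ CBB
    D ↦ ADC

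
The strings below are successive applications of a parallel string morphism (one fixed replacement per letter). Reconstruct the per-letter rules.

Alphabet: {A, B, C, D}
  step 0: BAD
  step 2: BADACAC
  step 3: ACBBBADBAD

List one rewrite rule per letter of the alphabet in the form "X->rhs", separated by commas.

A->B, B->AC, C->AD, D->B

  step 2 ⇒ step 3: BADACAC ⇒ AC·B·B·B·AD·B·AD
    A ↦ B
    B ↦ AC
    C ↦ AD
    D ↦ B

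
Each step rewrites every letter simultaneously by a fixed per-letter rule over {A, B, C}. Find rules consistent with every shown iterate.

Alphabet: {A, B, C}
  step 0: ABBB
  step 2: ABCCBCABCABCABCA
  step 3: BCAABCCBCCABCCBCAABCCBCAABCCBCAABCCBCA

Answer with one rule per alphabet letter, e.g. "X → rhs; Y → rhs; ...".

  step 2 ⇒ step 3: ABCCBCABCABCABCA ⇒ BCA·A·BCC·BCC·A·BCC·BCA·A·BCC·BCA·A·BCC·BCA·A·BCC·BCA
    A ↦ BCA
    B ↦ A
    C ↦ BCC

A->BCA, B->A, C->BCC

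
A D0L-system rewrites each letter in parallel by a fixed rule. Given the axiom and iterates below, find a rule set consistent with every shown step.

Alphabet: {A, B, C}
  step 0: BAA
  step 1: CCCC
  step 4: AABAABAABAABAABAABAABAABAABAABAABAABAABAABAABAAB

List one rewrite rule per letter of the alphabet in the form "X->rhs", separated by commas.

  step 0 ⇒ step 1: BAA ⇒ CC·C·C
    A ↦ C
    B ↦ CC
    C ↦ AAB  (constrained at step 1)

A->C, B->CC, C->AAB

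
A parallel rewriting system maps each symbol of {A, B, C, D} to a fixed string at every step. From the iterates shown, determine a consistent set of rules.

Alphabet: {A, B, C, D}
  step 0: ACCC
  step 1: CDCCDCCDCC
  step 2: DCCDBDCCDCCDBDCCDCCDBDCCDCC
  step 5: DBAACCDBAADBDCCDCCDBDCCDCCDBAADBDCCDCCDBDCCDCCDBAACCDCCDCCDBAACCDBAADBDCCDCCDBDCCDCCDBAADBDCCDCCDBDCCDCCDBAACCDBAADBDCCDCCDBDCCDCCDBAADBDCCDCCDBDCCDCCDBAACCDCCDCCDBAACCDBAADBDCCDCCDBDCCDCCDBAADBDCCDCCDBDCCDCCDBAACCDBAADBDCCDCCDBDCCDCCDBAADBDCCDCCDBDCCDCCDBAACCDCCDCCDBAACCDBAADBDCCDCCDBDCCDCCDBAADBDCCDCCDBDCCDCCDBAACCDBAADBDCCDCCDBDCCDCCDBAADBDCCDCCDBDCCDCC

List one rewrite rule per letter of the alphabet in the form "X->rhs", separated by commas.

  step 1 ⇒ step 2: CDCCDCCDCC ⇒ DCC·DB·DCC·DCC·DB·DCC·DCC·DB·DCC·DCC
    C ↦ DCC
    D ↦ DB
  step 0 ⇒ step 1: ACCC ⇒ C·DCC·DCC·DCC
    A ↦ C
    B ↦ AA  (constrained at step 2)

A->C, B->AA, C->DCC, D->DB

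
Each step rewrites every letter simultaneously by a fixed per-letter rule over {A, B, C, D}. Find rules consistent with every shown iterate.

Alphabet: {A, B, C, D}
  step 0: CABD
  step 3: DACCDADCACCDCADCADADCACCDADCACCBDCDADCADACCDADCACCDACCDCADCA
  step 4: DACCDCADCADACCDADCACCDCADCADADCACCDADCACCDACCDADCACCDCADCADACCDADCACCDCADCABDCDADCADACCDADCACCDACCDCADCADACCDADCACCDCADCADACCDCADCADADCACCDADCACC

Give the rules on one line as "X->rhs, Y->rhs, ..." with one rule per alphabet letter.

A->CC, B->BDC, C->DCA, D->DA

  step 3 ⇒ step 4: DACCDADCACCDCADCADADCACCDADCACCBDCDADCADACCDADCACCDACCDCADCA ⇒ DA·CC·DCA·DCA·DA·CC·DA·DCA·CC·DCA·DCA·DA·DCA·CC·DA·DCA·CC·DA·CC·DA·DCA·CC·DCA·DCA·DA·CC·DA·DCA·CC·DCA·DCA·BDC·DA·DCA·DA·CC·DA·DCA·CC·DA·CC·DCA·DCA·DA·CC·DA·DCA·CC·DCA·DCA·DA·CC·DCA·DCA·DA·DCA·CC·DA·DCA·CC
    A ↦ CC
    B ↦ BDC
    C ↦ DCA
    D ↦ DA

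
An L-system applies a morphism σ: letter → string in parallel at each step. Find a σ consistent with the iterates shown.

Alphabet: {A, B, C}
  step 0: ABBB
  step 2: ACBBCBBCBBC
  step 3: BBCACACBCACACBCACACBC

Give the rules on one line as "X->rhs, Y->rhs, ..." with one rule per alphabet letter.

A->B, B->AC, C->BC

  step 2 ⇒ step 3: ACBBCBBCBBC ⇒ B·BC·AC·AC·BC·AC·AC·BC·AC·AC·BC
    A ↦ B
    B ↦ AC
    C ↦ BC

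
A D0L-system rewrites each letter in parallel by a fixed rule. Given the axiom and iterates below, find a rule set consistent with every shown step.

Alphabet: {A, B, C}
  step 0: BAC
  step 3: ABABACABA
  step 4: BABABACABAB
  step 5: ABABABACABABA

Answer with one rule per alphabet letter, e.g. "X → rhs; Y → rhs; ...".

  step 4 ⇒ step 5: BABABACABAB ⇒ A·B·A·B·A·B·ACA·B·A·B·A
    A ↦ B
    B ↦ A
    C ↦ ACA

A->B, B->A, C->ACA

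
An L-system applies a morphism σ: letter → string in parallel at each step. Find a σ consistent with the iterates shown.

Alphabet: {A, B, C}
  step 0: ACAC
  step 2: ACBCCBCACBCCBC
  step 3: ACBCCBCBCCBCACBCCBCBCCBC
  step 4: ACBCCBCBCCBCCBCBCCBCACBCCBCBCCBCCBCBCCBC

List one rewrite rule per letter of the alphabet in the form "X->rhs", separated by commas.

A->AC, B->C, C->BC

  step 3 ⇒ step 4: ACBCCBCBCCBCACBCCBCBCCBC ⇒ AC·BC·C·BC·BC·C·BC·C·BC·BC·C·BC·AC·BC·C·BC·BC·C·BC·C·BC·BC·C·BC
    A ↦ AC
    B ↦ C
    C ↦ BC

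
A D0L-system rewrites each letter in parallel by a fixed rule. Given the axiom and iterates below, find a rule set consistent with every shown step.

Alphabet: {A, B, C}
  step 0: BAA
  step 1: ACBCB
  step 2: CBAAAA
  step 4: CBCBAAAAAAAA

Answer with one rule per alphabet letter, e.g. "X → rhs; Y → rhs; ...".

A->CB, B->A, C->A

  step 1 ⇒ step 2: ACBCB ⇒ CB·A·A·A·A
    A ↦ CB
    B ↦ A
    C ↦ A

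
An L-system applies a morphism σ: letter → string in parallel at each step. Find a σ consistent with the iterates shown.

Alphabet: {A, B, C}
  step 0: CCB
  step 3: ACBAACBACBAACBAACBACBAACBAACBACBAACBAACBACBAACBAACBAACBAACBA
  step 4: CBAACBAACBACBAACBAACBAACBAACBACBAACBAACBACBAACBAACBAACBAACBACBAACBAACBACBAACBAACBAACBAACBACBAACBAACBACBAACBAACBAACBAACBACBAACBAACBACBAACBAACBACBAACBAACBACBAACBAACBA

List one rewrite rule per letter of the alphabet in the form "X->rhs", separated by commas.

A->CBA, B->AA, C->ACB

  step 3 ⇒ step 4: ACBAACBACBAACBAACBACBAACBAACBACBAACBAACBACBAACBAACBAACBAACBA ⇒ CBA·ACB·AA·CBA·CBA·ACB·AA·CBA·ACB·AA·CBA·CBA·ACB·AA·CBA·CBA·ACB·AA·CBA·ACB·AA·CBA·CBA·ACB·AA·CBA·CBA·ACB·AA·CBA·ACB·AA·CBA·CBA·ACB·AA·CBA·CBA·ACB·AA·CBA·ACB·AA·CBA·CBA·ACB·AA·CBA·CBA·ACB·AA·CBA·CBA·ACB·AA·CBA·CBA·ACB·AA·CBA
    A ↦ CBA
    B ↦ AA
    C ↦ ACB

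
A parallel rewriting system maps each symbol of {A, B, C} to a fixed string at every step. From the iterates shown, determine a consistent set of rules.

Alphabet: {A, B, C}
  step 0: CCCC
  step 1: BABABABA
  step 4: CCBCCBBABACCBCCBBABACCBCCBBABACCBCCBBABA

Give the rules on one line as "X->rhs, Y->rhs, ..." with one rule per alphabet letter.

A->B, B->CC, C->BA

  step 0 ⇒ step 1: CCCC ⇒ BA·BA·BA·BA
    C ↦ BA
    A ↦ B  (constrained at step 1)
    B ↦ CC  (constrained at step 1)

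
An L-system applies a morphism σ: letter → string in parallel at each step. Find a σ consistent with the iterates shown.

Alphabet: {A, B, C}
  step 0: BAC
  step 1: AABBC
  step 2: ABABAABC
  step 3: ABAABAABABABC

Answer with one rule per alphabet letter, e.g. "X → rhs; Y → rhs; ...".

A->AB, B->A, C->BC

  step 2 ⇒ step 3: ABABAABC ⇒ AB·A·AB·A·AB·AB·A·BC
    A ↦ AB
    B ↦ A
    C ↦ BC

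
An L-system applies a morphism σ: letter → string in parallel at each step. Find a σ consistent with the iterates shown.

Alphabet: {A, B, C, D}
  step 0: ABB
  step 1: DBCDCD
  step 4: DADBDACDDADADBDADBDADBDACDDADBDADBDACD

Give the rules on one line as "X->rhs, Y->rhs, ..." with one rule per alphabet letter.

  step 0 ⇒ step 1: ABB ⇒ DB·CD·CD
    A ↦ DB
    B ↦ CD
    C ↦ D  (constrained at step 1)
    D ↦ DA  (constrained at step 1)

A->DB, B->CD, C->D, D->DA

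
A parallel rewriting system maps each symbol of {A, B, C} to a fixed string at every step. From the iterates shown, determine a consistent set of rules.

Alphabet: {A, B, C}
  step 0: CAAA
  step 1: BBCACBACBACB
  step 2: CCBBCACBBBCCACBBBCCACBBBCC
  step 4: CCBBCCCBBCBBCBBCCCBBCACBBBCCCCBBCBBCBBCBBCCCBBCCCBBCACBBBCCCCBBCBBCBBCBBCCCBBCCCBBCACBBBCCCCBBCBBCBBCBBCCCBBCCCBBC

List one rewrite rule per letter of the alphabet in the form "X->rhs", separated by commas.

A->ACB, B->C, C->BBC

  step 1 ⇒ step 2: BBCACBACBACB ⇒ C·C·BBC·ACB·BBC·C·ACB·BBC·C·ACB·BBC·C
    A ↦ ACB
    B ↦ C
    C ↦ BBC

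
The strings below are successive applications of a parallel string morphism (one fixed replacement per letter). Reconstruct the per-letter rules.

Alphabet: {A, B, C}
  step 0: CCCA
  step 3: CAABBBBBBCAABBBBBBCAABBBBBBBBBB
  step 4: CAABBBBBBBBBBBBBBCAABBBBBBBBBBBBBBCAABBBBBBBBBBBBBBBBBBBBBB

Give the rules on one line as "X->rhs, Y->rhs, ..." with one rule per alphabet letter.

A->B, B->BB, C->CAA

  step 3 ⇒ step 4: CAABBBBBBCAABBBBBBCAABBBBBBBBBB ⇒ CAA·B·B·BB·BB·BB·BB·BB·BB·CAA·B·B·BB·BB·BB·BB·BB·BB·CAA·B·B·BB·BB·BB·BB·BB·BB·BB·BB·BB·BB
    A ↦ B
    B ↦ BB
    C ↦ CAA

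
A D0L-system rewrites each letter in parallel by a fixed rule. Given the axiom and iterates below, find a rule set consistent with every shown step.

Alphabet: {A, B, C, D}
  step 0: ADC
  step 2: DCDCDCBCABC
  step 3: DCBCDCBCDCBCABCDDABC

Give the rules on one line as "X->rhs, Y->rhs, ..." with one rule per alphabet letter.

A->DD, B->A, C->BC, D->DC

  step 2 ⇒ step 3: DCDCDCBCABC ⇒ DC·BC·DC·BC·DC·BC·A·BC·DD·A·BC
    A ↦ DD
    B ↦ A
    C ↦ BC
    D ↦ DC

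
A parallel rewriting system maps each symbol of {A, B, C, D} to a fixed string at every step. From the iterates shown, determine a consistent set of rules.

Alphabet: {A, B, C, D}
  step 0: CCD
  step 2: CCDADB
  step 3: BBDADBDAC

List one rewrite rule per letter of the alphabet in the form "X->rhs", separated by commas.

  step 2 ⇒ step 3: CCDADB ⇒ B·B·DA·DB·DA·C
    A ↦ DB
    B ↦ C
    C ↦ B
    D ↦ DA

A->DB, B->C, C->B, D->DA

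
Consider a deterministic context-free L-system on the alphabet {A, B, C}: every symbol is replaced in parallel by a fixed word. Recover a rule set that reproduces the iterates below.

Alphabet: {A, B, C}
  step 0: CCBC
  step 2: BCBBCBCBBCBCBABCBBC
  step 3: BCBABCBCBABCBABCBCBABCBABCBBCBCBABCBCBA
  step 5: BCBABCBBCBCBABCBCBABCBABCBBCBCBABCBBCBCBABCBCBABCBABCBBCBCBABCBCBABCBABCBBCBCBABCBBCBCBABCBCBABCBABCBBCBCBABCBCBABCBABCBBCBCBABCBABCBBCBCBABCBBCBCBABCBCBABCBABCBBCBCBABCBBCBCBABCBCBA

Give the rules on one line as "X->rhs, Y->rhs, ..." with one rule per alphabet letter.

  step 2 ⇒ step 3: BCBBCBCBBCBCBABCBBC ⇒ BC·BA·BC·BC·BA·BC·BA·BC·BC·BA·BC·BA·BC·BBC·BC·BA·BC·BC·BA
    A ↦ BBC
    B ↦ BC
    C ↦ BA

A->BBC, B->BC, C->BA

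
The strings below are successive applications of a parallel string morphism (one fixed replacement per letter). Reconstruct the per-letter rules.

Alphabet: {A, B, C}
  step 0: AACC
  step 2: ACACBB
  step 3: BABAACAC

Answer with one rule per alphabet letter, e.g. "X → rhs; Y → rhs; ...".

  step 2 ⇒ step 3: ACACBB ⇒ B·A·B·A·AC·AC
    A ↦ B
    B ↦ AC
    C ↦ A

A->B, B->AC, C->A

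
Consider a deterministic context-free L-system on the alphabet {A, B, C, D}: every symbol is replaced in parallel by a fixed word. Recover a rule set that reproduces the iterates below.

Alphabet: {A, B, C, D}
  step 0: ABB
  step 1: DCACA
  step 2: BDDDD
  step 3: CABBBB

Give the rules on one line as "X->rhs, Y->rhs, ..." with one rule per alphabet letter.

  step 2 ⇒ step 3: BDDDD ⇒ CA·B·B·B·B
    B ↦ CA
    D ↦ B
  step 0 ⇒ step 1: ABB ⇒ D·CA·CA
    A ↦ D
  step 1 ⇒ step 2: DCACA ⇒ B·D·D·D·D
    C ↦ D

A->D, B->CA, C->D, D->B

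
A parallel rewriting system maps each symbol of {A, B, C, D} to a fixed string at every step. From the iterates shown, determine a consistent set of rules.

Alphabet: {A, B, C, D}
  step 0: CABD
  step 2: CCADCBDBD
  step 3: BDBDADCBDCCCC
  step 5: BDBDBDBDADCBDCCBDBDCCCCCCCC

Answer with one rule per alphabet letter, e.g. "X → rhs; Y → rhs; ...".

A->AD, B->C, C->BD, D->C

  step 2 ⇒ step 3: CCADCBDBD ⇒ BD·BD·AD·C·BD·C·C·C·C
    A ↦ AD
    B ↦ C
    C ↦ BD
    D ↦ C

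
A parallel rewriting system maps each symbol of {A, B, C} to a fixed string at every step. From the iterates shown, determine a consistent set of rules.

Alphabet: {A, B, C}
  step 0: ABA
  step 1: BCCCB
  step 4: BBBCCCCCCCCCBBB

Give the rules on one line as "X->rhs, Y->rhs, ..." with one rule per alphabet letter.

A->B, B->CCC, C->A

  step 0 ⇒ step 1: ABA ⇒ B·CCC·B
    A ↦ B
    B ↦ CCC
    C ↦ A  (constrained at step 1)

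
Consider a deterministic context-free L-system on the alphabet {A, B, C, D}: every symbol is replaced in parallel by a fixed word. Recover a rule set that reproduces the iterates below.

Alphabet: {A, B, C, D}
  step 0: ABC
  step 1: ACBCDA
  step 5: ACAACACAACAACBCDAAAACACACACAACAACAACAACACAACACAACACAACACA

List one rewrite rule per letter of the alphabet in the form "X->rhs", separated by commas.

A->AC, B->BCD, C->A, D->AA

  step 0 ⇒ step 1: ABC ⇒ AC·BCD·A
    A ↦ AC
    B ↦ BCD
    C ↦ A
    D ↦ AA  (constrained at step 1)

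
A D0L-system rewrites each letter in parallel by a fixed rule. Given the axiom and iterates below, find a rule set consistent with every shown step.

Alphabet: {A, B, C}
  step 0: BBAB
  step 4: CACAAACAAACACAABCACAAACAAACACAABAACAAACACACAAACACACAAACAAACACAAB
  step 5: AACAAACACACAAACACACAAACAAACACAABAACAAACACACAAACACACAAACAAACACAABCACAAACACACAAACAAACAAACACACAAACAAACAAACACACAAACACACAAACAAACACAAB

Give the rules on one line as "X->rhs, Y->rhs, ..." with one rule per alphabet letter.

A->CA, B->AB, C->AA

  step 4 ⇒ step 5: CACAAACAAACACAABCACAAACAAACACAABAACAAACACACAAACACACAAACAAACACAAB ⇒ AA·CA·AA·CA·CA·CA·AA·CA·CA·CA·AA·CA·AA·CA·CA·AB·AA·CA·AA·CA·CA·CA·AA·CA·CA·CA·AA·CA·AA·CA·CA·AB·CA·CA·AA·CA·CA·CA·AA·CA·AA·CA·AA·CA·CA·CA·AA·CA·AA·CA·AA·CA·CA·CA·AA·CA·CA·CA·AA·CA·AA·CA·CA·AB
    A ↦ CA
    B ↦ AB
    C ↦ AA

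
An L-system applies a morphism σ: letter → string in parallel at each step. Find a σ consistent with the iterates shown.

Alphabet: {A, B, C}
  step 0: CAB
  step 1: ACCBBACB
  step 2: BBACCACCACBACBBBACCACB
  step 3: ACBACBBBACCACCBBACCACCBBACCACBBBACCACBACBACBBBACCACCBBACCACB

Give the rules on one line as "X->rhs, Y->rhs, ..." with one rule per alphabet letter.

  step 2 ⇒ step 3: BBACCACCACBACBBBACCACB ⇒ ACB·ACB·BB·ACC·ACC·BB·ACC·ACC·BB·ACC·ACB·BB·ACC·ACB·ACB·ACB·BB·ACC·ACC·BB·ACC·ACB
    A ↦ BB
    B ↦ ACB
    C ↦ ACC

A->BB, B->ACB, C->ACC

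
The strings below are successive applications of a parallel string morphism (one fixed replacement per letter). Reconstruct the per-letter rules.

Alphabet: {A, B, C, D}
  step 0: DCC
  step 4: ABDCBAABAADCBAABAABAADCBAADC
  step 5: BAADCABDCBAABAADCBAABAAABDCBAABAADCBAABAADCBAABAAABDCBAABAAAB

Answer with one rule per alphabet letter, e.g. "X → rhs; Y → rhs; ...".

A->BAA, B->DC, C->B, D->A

  step 4 ⇒ step 5: ABDCBAABAADCBAABAABAADCBAADC ⇒ BAA·DC·A·B·DC·BAA·BAA·DC·BAA·BAA·A·B·DC·BAA·BAA·DC·BAA·BAA·DC·BAA·BAA·A·B·DC·BAA·BAA·A·B
    A ↦ BAA
    B ↦ DC
    C ↦ B
    D ↦ A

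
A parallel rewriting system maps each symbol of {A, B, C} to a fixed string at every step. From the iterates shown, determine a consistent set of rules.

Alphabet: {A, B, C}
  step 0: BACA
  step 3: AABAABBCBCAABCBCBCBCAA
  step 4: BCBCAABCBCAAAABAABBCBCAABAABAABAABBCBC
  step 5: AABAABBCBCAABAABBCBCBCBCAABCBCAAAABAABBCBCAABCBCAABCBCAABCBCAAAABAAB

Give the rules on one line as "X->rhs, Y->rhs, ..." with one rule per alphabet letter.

A->BC, B->AA, C->B

  step 4 ⇒ step 5: BCBCAABCBCAAAABAABBCBCAABAABAABAABBCBC ⇒ AA·B·AA·B·BC·BC·AA·B·AA·B·BC·BC·BC·BC·AA·BC·BC·AA·AA·B·AA·B·BC·BC·AA·BC·BC·AA·BC·BC·AA·BC·BC·AA·AA·B·AA·B
    A ↦ BC
    B ↦ AA
    C ↦ B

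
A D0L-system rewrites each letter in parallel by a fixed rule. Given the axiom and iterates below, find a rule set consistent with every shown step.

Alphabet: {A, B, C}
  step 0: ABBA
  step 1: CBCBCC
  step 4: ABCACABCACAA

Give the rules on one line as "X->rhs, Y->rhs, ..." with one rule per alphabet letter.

  step 0 ⇒ step 1: ABBA ⇒ C·BC·BC·C
    A ↦ C
    B ↦ BC
    C ↦ A  (constrained at step 1)

A->C, B->BC, C->A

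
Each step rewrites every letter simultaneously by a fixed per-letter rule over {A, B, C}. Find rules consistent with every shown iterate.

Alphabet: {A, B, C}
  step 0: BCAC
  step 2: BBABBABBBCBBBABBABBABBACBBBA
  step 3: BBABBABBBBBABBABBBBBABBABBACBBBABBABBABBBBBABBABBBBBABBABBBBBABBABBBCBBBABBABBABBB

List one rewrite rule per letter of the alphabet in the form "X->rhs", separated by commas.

  step 2 ⇒ step 3: BBABBABBBCBBBABBABBABBACBBBA ⇒ BBA·BBA·BBB·BBA·BBA·BBB·BBA·BBA·BBA·CB·BBA·BBA·BBA·BBB·BBA·BBA·BBB·BBA·BBA·BBB·BBA·BBA·BBB·CB·BBA·BBA·BBA·BBB
    A ↦ BBB
    B ↦ BBA
    C ↦ CB

A->BBB, B->BBA, C->CB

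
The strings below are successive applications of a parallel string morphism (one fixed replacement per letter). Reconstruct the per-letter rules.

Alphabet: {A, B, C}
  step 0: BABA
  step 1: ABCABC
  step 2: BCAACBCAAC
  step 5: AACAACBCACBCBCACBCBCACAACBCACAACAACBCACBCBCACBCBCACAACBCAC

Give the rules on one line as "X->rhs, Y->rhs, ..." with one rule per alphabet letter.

  step 1 ⇒ step 2: ABCABC ⇒ BC·A·AC·BC·A·AC
    A ↦ BC
    B ↦ A
    C ↦ AC

A->BC, B->A, C->AC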